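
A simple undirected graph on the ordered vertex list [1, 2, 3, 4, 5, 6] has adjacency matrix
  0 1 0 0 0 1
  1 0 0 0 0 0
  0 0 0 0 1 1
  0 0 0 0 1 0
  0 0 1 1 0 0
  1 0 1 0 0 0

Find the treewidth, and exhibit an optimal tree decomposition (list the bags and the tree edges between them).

Treewidth 1.
One optimal decomposition is:
Bags: B1 = {4, 5}  B2 = {3, 5}  B3 = {3, 6}  B4 = {1, 6}  B5 = {1, 2}
Tree: B1–B2, B2–B3, B3–B4, B4–B5

The largest bag has 2 vertices, giving width 1; this decomposition certifies tw(G) ≤ 1. G has an edge, so its treewidth is at least 1. The upper and lower bounds meet at 1, so that is the treewidth.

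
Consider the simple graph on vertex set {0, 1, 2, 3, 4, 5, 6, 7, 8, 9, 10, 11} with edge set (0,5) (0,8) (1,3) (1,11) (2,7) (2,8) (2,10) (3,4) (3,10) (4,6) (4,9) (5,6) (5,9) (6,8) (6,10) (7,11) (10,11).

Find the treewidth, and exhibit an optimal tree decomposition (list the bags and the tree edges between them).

The largest bag has 4 vertices, giving width 3; this decomposition certifies tw(G) ≤ 3. For the lower bound: the 4 vertex sets {0,5,9}, {4}, {6}, {2,3,8,10} are disjoint, each induces a connected subgraph, and every pair is joined by at least one edge of G. Contracting each set to a single vertex therefore yields K_{4} as a minor, and since treewidth is minor-monotone, tw(G) ≥ tw(K_{4}) = 3. Hence tw(G) = 3 exactly.

Treewidth 3.
Bags: B1 = {0, 4, 5, 9}  B2 = {0, 4, 5, 6}  B3 = {0, 4, 6, 8}  B4 = {3, 4, 6, 8}  B5 = {3, 6, 8, 10}  B6 = {2, 3, 8, 10}  B7 = {1, 2, 3, 10}  B8 = {1, 2, 10, 11}  B9 = {1, 2, 7, 11}
Tree: B1–B2, B2–B3, B3–B4, B4–B5, B5–B6, B6–B7, B7–B8, B8–B9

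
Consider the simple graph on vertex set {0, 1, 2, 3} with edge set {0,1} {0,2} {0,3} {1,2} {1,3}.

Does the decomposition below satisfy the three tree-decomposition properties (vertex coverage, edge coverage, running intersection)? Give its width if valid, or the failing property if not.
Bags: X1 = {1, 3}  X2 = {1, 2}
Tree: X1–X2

No — vertex 0 appears in no bag.

A tree decomposition must satisfy three properties: every vertex lies in some bag; for every edge, both endpoints lie together in some bag; and for every vertex, the bags containing it form a connected subtree. Here vertex 0 appears in no bag, so the decomposition is invalid.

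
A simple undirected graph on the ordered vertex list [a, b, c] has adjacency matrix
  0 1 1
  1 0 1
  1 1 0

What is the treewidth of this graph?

A width-2 tree decomposition is:
Bags: B1 = {a, b, c}
Tree: (single bag)
With just one bag of size 3, the width is 3 − 1 = 2, so tw(G) ≤ 2. On the other hand G contains the 3-clique {a, b, c}. A clique must lie in a single bag of any decomposition, so no decomposition can have width below 2. The upper and lower bounds meet at 2, so that is the treewidth.

2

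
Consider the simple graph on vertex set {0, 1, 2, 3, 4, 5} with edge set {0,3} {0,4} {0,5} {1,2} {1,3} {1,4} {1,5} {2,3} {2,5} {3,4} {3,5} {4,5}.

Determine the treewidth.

3

A width-3 tree decomposition is:
Bags: B1 = {1, 3, 4, 5}  B2 = {0, 3, 4, 5}  B3 = {1, 2, 3, 5}
Tree: B1–B2, B1–B3
Each bag holds 4 vertices, so the decomposition has width 3, which upper-bounds the treewidth. For the lower bound, the 4 vertices {0, 3, 4, 5} are pairwise adjacent, and any tree decomposition puts a clique entirely inside one bag — forcing width ≥ 3. The upper and lower bounds meet at 3, so that is the treewidth.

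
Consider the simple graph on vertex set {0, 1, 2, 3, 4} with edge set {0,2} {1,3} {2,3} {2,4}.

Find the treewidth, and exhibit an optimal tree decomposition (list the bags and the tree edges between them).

Each bag holds 2 vertices, so the decomposition has width 1, which upper-bounds the treewidth. Any graph with an edge has treewidth ≥ 1, and G has the edge 2–4. Combining the bounds, tw(G) = 1.

Treewidth 1.
Bags: B1 = {2, 4}  B2 = {0, 2}  B3 = {2, 3}  B4 = {1, 3}
Tree: B1–B2, B2–B3, B3–B4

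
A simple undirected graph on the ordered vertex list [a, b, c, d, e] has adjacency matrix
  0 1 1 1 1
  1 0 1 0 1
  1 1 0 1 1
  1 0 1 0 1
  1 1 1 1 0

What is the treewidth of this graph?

3

A width-3 tree decomposition is:
Bags: B1 = {a, c, d, e}  B2 = {a, b, c, e}
Tree: B1–B2
The largest bag has 4 vertices, giving width 3; this decomposition certifies tw(G) ≤ 3. Conversely, {a, c, d, e} is a clique of size 4, and the vertices of any clique must share a bag in every tree decomposition; so some bag has ≥ 4 vertices and tw(G) ≥ 3. The upper and lower bounds meet at 3, so that is the treewidth.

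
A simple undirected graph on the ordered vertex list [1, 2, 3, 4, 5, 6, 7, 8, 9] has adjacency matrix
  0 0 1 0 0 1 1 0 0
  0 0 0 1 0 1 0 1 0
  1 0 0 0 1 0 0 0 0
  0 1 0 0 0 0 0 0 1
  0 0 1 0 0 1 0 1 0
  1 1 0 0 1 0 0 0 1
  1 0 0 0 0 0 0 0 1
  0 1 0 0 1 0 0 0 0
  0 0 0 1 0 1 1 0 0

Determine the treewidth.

3

A width-3 tree decomposition is:
Bags: B1 = {2, 4, 8, 9}  B2 = {2, 6, 8, 9}  B3 = {5, 6, 8, 9}  B4 = {5, 6, 7, 9}  B5 = {1, 5, 6, 7}  B6 = {1, 3, 5, 7}
Tree: B1–B2, B2–B3, B3–B4, B4–B5, B5–B6
Every bag has size at most 4, so the width is 4 − 1 = 3 and tw(G) ≤ 3. For the lower bound: the 4 vertex sets {2,4,8}, {9}, {6}, {1,3,5,7} are disjoint, each induces a connected subgraph, and every pair is joined by at least one edge of G. Contracting each set to a single vertex therefore yields K_{4} as a minor, and since treewidth is minor-monotone, tw(G) ≥ tw(K_{4}) = 3. Combining the bounds, tw(G) = 3.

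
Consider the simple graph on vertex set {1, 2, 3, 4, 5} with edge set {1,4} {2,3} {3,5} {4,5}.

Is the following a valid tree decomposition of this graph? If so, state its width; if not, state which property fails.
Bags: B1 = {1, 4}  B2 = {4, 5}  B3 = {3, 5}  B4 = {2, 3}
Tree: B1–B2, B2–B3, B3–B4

Checking the three conditions: (i) the bags cover all of {1, 2, 3, 4, 5}; (ii) for each edge, some bag contains both endpoints; (iii) the bags containing any fixed vertex form a subtree. All hold, so the decomposition is valid with width 2 − 1 = 1.

Yes; width 1.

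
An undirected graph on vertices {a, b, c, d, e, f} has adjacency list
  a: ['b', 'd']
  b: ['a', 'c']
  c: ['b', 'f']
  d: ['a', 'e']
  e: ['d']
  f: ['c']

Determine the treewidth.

A width-1 tree decomposition is:
Bags: B1 = {c, f}  B2 = {b, c}  B3 = {a, b}  B4 = {a, d}  B5 = {d, e}
Tree: B1–B2, B2–B3, B3–B4, B4–B5
Each bag holds 2 vertices, so the decomposition has width 1, which upper-bounds the treewidth. G has an edge, so its treewidth is at least 1. Therefore the treewidth is 1.

1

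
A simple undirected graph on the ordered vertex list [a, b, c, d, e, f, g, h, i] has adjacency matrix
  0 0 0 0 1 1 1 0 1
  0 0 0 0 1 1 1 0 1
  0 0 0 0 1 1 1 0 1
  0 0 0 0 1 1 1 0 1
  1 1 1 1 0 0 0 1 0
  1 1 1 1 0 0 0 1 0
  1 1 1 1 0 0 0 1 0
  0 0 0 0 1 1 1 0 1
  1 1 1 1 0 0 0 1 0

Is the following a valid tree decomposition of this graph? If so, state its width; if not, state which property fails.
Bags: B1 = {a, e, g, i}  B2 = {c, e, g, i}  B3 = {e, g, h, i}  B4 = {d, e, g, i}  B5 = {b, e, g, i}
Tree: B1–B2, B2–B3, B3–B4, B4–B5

No — vertex f appears in no bag.

A tree decomposition must satisfy three properties: every vertex lies in some bag; for every edge, both endpoints lie together in some bag; and for every vertex, the bags containing it form a connected subtree. Here vertex f appears in no bag, so the decomposition is invalid.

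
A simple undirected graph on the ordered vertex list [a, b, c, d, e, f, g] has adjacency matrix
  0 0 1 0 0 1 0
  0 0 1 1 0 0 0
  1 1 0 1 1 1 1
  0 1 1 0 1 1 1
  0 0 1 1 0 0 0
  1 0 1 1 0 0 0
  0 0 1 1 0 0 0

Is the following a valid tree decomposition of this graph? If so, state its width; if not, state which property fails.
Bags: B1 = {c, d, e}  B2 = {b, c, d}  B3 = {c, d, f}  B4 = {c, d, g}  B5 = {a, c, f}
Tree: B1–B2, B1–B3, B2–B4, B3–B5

Checking the three conditions: (i) the bags cover all of {a, b, c, d, e, f, g}; (ii) for each edge, some bag contains both endpoints; (iii) the bags containing any fixed vertex form a subtree. All hold, so the decomposition is valid with width 3 − 1 = 2.

Yes; width 2.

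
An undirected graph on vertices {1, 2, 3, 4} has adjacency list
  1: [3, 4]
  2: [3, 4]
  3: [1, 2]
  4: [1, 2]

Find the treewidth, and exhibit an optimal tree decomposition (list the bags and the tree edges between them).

Treewidth 2.
One optimal decomposition is:
Bags: B1 = {1, 2, 4}  B2 = {1, 2, 3}
Tree: B1–B2

Every bag has size at most 3, so the width is 3 − 1 = 2 and tw(G) ≤ 2. The edges 2–4–1–3–2 form a cycle, so G is not a tree and its treewidth is at least 2. Hence tw(G) = 2 exactly.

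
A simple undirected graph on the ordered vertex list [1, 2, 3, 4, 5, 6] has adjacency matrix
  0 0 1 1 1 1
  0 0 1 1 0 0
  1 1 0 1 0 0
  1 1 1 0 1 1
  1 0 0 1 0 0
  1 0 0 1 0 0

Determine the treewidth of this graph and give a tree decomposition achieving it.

Treewidth 2.
Bags: B1 = {1, 4, 5}  B2 = {1, 3, 4}  B3 = {1, 4, 6}  B4 = {2, 3, 4}
Tree: B1–B2, B1–B3, B2–B4

The largest bag has 3 vertices, giving width 2; this decomposition certifies tw(G) ≤ 2. For the lower bound, the 3 vertices {1, 3, 4} are pairwise adjacent, and any tree decomposition puts a clique entirely inside one bag — forcing width ≥ 2. Therefore the treewidth is 2.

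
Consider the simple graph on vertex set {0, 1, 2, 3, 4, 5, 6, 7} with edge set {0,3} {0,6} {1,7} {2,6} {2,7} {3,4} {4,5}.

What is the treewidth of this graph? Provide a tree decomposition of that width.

The largest bag has 2 vertices, giving width 1; this decomposition certifies tw(G) ≤ 1. Any graph with an edge has treewidth ≥ 1, and G has the edge 5–4. The upper and lower bounds meet at 1, so that is the treewidth.

Treewidth 1.
One such decomposition:
Bags: B1 = {4, 5}  B2 = {3, 4}  B3 = {0, 3}  B4 = {0, 6}  B5 = {2, 6}  B6 = {2, 7}  B7 = {1, 7}
Tree: B1–B2, B2–B3, B3–B4, B4–B5, B5–B6, B6–B7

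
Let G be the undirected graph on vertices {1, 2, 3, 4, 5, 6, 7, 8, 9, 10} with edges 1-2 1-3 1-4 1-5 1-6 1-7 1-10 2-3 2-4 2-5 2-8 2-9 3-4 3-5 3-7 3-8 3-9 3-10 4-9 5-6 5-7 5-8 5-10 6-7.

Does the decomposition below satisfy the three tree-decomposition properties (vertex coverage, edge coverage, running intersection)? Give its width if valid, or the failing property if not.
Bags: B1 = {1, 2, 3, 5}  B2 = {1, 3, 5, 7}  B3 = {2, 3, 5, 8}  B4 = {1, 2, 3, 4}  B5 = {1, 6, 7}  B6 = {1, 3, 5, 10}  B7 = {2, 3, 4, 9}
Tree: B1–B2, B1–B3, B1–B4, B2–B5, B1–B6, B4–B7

No — edge (5,6) lies in no bag.

A tree decomposition must satisfy three properties: every vertex lies in some bag; for every edge, both endpoints lie together in some bag; and for every vertex, the bags containing it form a connected subtree. Here edge (5,6) lies in no bag, so the decomposition is invalid.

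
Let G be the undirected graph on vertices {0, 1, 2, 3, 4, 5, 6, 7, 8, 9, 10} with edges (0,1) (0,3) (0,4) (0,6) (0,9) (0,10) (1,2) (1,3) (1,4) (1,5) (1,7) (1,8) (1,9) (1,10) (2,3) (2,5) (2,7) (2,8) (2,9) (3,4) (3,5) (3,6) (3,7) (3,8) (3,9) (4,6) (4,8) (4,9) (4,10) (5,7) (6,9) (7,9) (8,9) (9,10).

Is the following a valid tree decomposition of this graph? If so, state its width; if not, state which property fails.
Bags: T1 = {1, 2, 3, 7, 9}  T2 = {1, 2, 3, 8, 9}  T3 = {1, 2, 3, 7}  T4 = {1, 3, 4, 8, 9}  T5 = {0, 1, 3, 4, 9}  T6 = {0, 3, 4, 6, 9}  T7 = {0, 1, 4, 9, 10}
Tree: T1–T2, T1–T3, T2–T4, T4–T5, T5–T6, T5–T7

A tree decomposition must satisfy three properties: every vertex lies in some bag; for every edge, both endpoints lie together in some bag; and for every vertex, the bags containing it form a connected subtree. Here vertex 5 appears in no bag, so the decomposition is invalid.

No — vertex 5 appears in no bag.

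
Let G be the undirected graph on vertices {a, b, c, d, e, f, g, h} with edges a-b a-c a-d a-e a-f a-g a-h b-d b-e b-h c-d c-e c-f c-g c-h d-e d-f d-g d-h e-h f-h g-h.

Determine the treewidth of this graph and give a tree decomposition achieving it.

Each bag holds 5 vertices, so the decomposition has width 4, which upper-bounds the treewidth. Conversely, {a, c, d, g, h} is a clique of size 5, and the vertices of any clique must share a bag in every tree decomposition; so some bag has ≥ 5 vertices and tw(G) ≥ 4. Combining the bounds, tw(G) = 4.

Treewidth 4.
One optimal decomposition is:
Bags: B1 = {a, c, d, e, h}  B2 = {a, c, d, g, h}  B3 = {a, b, d, e, h}  B4 = {a, c, d, f, h}
Tree: B1–B2, B1–B3, B2–B4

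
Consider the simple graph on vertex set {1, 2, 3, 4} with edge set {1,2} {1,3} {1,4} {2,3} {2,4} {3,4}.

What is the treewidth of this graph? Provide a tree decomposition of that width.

Treewidth 3.
Bags: B1 = {1, 2, 3, 4}
Tree: (single bag)

With just one bag of size 4, the width is 4 − 1 = 3, so tw(G) ≤ 3. On the other hand G contains the 4-clique {1, 2, 3, 4}. A clique must lie in a single bag of any decomposition, so no decomposition can have width below 3. Hence tw(G) = 3 exactly.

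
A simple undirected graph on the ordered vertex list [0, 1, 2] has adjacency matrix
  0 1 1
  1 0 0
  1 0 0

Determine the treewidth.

A width-1 tree decomposition is:
Bags: B1 = {0, 2}  B2 = {0, 1}
Tree: B1–B2
Each bag holds 2 vertices, so the decomposition has width 1, which upper-bounds the treewidth. G has an edge, so its treewidth is at least 1. Combining the bounds, tw(G) = 1.

1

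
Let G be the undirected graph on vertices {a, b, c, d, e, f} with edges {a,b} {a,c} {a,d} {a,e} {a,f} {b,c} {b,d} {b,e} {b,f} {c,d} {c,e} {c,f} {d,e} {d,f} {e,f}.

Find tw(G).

5

A width-5 tree decomposition is:
Bags: B1 = {a, b, c, d, e, f}
Tree: (single bag)
With just one bag of size 6, the width is 6 − 1 = 5, so tw(G) ≤ 5. For the lower bound, the 6 vertices {a, b, c, d, e, f} are pairwise adjacent, and any tree decomposition puts a clique entirely inside one bag — forcing width ≥ 5. Combining the bounds, tw(G) = 5.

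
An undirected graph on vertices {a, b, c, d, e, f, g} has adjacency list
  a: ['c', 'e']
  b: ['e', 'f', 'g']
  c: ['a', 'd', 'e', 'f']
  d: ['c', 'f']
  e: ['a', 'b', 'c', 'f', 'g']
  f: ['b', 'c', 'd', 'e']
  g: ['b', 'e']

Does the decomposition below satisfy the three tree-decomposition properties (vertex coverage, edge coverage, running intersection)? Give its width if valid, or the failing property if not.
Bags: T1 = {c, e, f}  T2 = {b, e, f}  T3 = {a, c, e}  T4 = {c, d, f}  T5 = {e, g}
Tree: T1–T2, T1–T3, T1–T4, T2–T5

A tree decomposition must satisfy three properties: every vertex lies in some bag; for every edge, both endpoints lie together in some bag; and for every vertex, the bags containing it form a connected subtree. Here edge (b,g) lies in no bag, so the decomposition is invalid.

No — edge (b,g) lies in no bag.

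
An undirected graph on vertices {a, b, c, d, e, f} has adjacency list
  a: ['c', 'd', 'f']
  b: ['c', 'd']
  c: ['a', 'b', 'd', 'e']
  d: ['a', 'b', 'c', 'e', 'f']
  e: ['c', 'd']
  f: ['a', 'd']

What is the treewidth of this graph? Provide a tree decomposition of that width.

Treewidth 2.
One such decomposition:
Bags: B1 = {a, d, f}  B2 = {a, c, d}  B3 = {c, d, e}  B4 = {b, c, d}
Tree: B1–B2, B2–B3, B3–B4

Each bag holds 3 vertices, so the decomposition has width 2, which upper-bounds the treewidth. For the lower bound, the 3 vertices {c, d, e} are pairwise adjacent, and any tree decomposition puts a clique entirely inside one bag — forcing width ≥ 2. The upper and lower bounds meet at 2, so that is the treewidth.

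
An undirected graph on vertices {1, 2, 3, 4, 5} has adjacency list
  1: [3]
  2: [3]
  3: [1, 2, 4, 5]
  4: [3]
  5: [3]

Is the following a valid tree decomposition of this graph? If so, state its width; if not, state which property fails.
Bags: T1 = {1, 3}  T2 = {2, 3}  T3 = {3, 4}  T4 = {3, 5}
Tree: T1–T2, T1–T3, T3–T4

Yes; width 1.

Vertex coverage: the bags together contain {1, 2, 3, 4, 5}, the full vertex set. Edge coverage: each edge of G has both endpoints in at least one bag. Running intersection: for every vertex, the bags containing it form a connected subtree. All three properties hold, so this is a valid tree decomposition of width max|bag| − 1 = 1, and hence tw(G) ≤ 1.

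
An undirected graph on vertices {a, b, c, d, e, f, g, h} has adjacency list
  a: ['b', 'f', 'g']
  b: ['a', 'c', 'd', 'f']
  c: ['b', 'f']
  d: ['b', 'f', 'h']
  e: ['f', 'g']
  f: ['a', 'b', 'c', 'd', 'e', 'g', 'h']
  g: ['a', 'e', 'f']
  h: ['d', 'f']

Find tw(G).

A width-2 tree decomposition is:
Bags: B1 = {d, f, h}  B2 = {b, d, f}  B3 = {a, b, f}  B4 = {a, f, g}  B5 = {e, f, g}  B6 = {b, c, f}
Tree: B1–B2, B2–B3, B3–B4, B4–B5, B3–B6
Each bag holds 3 vertices, so the decomposition has width 2, which upper-bounds the treewidth. On the other hand G contains the 3-clique {e, f, g}. A clique must lie in a single bag of any decomposition, so no decomposition can have width below 2. Therefore the treewidth is 2.

2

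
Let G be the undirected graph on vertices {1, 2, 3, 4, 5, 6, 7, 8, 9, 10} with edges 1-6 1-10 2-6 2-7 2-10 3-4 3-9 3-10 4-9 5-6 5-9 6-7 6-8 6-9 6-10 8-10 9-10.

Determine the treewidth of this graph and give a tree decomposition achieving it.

Each bag holds 3 vertices, so the decomposition has width 2, which upper-bounds the treewidth. On the other hand G contains the 3-clique {3, 9, 10}. A clique must lie in a single bag of any decomposition, so no decomposition can have width below 2. The upper and lower bounds meet at 2, so that is the treewidth.

Treewidth 2.
One such decomposition:
Bags: B1 = {2, 6, 10}  B2 = {6, 8, 10}  B3 = {6, 9, 10}  B4 = {5, 6, 9}  B5 = {1, 6, 10}  B6 = {3, 9, 10}  B7 = {2, 6, 7}  B8 = {3, 4, 9}
Tree: B1–B2, B2–B3, B3–B4, B2–B5, B3–B6, B1–B7, B6–B8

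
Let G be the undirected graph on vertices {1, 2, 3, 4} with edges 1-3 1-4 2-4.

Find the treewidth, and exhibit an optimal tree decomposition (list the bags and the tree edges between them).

Each bag holds 2 vertices, so the decomposition has width 1, which upper-bounds the treewidth. Any graph with an edge has treewidth ≥ 1, and G has the edge 2–4. The upper and lower bounds meet at 1, so that is the treewidth.

Treewidth 1.
Bags: B1 = {2, 4}  B2 = {1, 4}  B3 = {1, 3}
Tree: B1–B2, B2–B3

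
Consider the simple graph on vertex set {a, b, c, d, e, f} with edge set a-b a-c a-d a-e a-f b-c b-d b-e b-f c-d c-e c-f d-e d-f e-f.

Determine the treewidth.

5

A width-5 tree decomposition is:
Bags: B1 = {a, b, c, d, e, f}
Tree: (single bag)
With just one bag of size 6, the width is 6 − 1 = 5, so tw(G) ≤ 5. On the other hand G contains the 6-clique {a, b, c, d, e, f}. A clique must lie in a single bag of any decomposition, so no decomposition can have width below 5. The upper and lower bounds meet at 5, so that is the treewidth.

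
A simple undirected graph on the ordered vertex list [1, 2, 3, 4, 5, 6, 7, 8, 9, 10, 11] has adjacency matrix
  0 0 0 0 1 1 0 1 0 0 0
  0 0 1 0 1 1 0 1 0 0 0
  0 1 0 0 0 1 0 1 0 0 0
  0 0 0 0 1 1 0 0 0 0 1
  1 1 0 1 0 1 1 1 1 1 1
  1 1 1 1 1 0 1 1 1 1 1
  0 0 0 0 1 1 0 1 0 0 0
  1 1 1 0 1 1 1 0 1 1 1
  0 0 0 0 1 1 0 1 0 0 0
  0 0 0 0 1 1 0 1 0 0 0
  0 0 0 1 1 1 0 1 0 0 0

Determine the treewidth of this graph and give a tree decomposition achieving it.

Each bag holds 4 vertices, so the decomposition has width 3, which upper-bounds the treewidth. On the other hand G contains the 4-clique {2, 3, 6, 8}. A clique must lie in a single bag of any decomposition, so no decomposition can have width below 3. Therefore the treewidth is 3.

Treewidth 3.
Bags: B1 = {5, 6, 8, 10}  B2 = {5, 6, 7, 8}  B3 = {5, 6, 8, 11}  B4 = {5, 6, 8, 9}  B5 = {4, 5, 6, 11}  B6 = {1, 5, 6, 8}  B7 = {2, 5, 6, 8}  B8 = {2, 3, 6, 8}
Tree: B1–B2, B1–B3, B2–B4, B3–B5, B1–B6, B6–B7, B7–B8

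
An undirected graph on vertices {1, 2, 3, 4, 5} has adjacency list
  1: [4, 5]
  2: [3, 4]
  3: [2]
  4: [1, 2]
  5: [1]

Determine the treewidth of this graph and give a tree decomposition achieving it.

Each bag holds 2 vertices, so the decomposition has width 1, which upper-bounds the treewidth. Any graph with an edge has treewidth ≥ 1, and G has the edge 5–1. Hence tw(G) = 1 exactly.

Treewidth 1.
Bags: B1 = {1, 5}  B2 = {1, 4}  B3 = {2, 4}  B4 = {2, 3}
Tree: B1–B2, B2–B3, B3–B4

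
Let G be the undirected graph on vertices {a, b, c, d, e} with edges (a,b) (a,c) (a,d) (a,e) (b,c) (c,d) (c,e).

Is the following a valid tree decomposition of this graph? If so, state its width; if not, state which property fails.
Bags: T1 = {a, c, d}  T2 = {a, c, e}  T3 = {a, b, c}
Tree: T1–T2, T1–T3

Yes; width 2.

Every vertex of G appears in some bag (union = {a, b, c, d, e}); every edge is covered by a bag; and for each vertex v the set of bags containing v is connected in the bag tree. The decomposition is therefore valid. The largest bag has 3 vertices, so the width is 2.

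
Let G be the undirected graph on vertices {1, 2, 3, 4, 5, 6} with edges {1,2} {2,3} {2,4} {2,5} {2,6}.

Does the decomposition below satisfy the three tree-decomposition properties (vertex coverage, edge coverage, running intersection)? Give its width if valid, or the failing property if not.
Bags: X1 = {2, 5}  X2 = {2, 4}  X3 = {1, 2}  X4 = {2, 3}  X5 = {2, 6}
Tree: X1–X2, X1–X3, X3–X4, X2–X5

Yes; width 1.

Vertex coverage: the bags together contain {1, 2, 3, 4, 5, 6}, the full vertex set. Edge coverage: each edge of G has both endpoints in at least one bag. Running intersection: for every vertex, the bags containing it form a connected subtree. All three properties hold, so this is a valid tree decomposition of width max|bag| − 1 = 1, and hence tw(G) ≤ 1.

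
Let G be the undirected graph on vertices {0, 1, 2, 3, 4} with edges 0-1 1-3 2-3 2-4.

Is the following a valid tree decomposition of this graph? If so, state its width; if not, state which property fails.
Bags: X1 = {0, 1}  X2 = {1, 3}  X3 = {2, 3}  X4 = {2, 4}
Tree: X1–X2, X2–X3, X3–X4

Every vertex of G appears in some bag (union = {0, 1, 2, 3, 4}); every edge is covered by a bag; and for each vertex v the set of bags containing v is connected in the bag tree. The decomposition is therefore valid. The largest bag has 2 vertices, so the width is 1.

Yes; width 1.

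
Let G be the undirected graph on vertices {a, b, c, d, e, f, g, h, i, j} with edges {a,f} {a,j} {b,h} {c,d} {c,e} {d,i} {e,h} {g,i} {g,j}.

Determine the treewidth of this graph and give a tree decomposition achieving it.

Each bag holds 2 vertices, so the decomposition has width 1, which upper-bounds the treewidth. Any graph with an edge has treewidth ≥ 1, and G has the edge f–a. Therefore the treewidth is 1.

Treewidth 1.
One such decomposition:
Bags: B1 = {a, f}  B2 = {a, j}  B3 = {g, j}  B4 = {g, i}  B5 = {d, i}  B6 = {c, d}  B7 = {c, e}  B8 = {e, h}  B9 = {b, h}
Tree: B1–B2, B2–B3, B3–B4, B4–B5, B5–B6, B6–B7, B7–B8, B8–B9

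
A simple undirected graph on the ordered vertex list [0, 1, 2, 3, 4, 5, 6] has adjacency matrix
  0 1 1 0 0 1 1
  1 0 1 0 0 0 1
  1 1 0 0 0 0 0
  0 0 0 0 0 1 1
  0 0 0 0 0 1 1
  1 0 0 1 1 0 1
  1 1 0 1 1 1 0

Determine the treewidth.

A width-2 tree decomposition is:
Bags: B1 = {4, 5, 6}  B2 = {3, 5, 6}  B3 = {0, 5, 6}  B4 = {0, 1, 6}  B5 = {0, 1, 2}
Tree: B1–B2, B1–B3, B3–B4, B4–B5
Each bag holds 3 vertices, so the decomposition has width 2, which upper-bounds the treewidth. On the other hand G contains the 3-clique {0, 1, 2}. A clique must lie in a single bag of any decomposition, so no decomposition can have width below 2. Combining the bounds, tw(G) = 2.

2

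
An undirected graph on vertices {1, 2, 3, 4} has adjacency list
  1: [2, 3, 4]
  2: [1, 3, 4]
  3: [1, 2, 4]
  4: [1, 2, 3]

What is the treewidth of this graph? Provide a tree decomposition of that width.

With just one bag of size 4, the width is 4 − 1 = 3, so tw(G) ≤ 3. Conversely, {1, 2, 3, 4} is a clique of size 4, and the vertices of any clique must share a bag in every tree decomposition; so some bag has ≥ 4 vertices and tw(G) ≥ 3. Combining the bounds, tw(G) = 3.

Treewidth 3.
Bags: B1 = {1, 2, 3, 4}
Tree: (single bag)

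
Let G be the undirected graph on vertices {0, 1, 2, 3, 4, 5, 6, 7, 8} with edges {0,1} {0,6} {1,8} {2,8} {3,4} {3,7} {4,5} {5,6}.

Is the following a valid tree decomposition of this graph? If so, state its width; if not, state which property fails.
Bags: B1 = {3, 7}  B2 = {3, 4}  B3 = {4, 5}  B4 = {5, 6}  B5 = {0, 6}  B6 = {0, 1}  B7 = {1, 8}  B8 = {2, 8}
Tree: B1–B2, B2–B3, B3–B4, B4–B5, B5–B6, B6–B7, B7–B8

Yes; width 1.

Checking the three conditions: (i) the bags cover all of {0, 1, 2, 3, 4, 5, 6, 7, 8}; (ii) for each edge, some bag contains both endpoints; (iii) the bags containing any fixed vertex form a subtree. All hold, so the decomposition is valid with width 2 − 1 = 1.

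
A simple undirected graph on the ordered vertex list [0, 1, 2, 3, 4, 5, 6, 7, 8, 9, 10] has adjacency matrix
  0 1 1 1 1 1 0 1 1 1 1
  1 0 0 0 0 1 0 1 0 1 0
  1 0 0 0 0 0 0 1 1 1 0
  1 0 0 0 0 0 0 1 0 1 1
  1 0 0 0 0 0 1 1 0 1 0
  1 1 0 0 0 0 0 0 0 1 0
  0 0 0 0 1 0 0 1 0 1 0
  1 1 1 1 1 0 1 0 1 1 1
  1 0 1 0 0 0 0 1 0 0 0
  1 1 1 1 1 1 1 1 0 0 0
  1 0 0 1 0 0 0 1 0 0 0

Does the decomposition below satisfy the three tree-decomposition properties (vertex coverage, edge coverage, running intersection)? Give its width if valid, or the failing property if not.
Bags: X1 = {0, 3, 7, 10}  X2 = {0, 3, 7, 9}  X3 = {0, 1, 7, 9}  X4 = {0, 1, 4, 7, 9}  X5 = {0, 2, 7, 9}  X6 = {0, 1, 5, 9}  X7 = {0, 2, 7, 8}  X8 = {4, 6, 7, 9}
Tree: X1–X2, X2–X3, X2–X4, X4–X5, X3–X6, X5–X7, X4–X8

No — bags containing vertex 1 are not connected in the tree.

A tree decomposition must satisfy three properties: every vertex lies in some bag; for every edge, both endpoints lie together in some bag; and for every vertex, the bags containing it form a connected subtree. Here bags containing vertex 1 are not connected in the tree, so the decomposition is invalid.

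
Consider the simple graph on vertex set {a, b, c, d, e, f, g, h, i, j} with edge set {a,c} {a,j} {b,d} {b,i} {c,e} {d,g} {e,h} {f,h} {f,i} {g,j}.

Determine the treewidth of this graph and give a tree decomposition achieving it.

Every bag has size at most 3, so the width is 3 − 1 = 2 and tw(G) ≤ 2. Since b–i–f–h–e–c–a–j–g–d–b is a cycle in G, G is not acyclic. Forests are exactly the graphs of treewidth ≤ 1, so tw(G) ≥ 2. Hence tw(G) = 2 exactly.

Treewidth 2.
Bags: B1 = {b, f, i}  B2 = {b, f, h}  B3 = {b, e, h}  B4 = {b, c, e}  B5 = {a, b, c}  B6 = {a, b, j}  B7 = {b, g, j}  B8 = {b, d, g}
Tree: B1–B2, B2–B3, B3–B4, B4–B5, B5–B6, B6–B7, B7–B8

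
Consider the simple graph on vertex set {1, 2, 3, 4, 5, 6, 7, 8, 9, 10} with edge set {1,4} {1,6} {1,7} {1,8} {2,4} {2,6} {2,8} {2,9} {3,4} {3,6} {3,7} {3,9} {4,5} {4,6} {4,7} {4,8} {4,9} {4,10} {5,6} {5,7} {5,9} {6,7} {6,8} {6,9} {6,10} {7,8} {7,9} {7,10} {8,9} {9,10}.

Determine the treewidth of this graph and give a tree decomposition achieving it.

Treewidth 4.
One optimal decomposition is:
Bags: B1 = {3, 4, 6, 7, 9}  B2 = {4, 6, 7, 9, 10}  B3 = {4, 6, 7, 8, 9}  B4 = {1, 4, 6, 7, 8}  B5 = {2, 4, 6, 8, 9}  B6 = {4, 5, 6, 7, 9}
Tree: B1–B2, B1–B3, B3–B4, B3–B5, B1–B6

Every bag has size at most 5, so the width is 5 − 1 = 4 and tw(G) ≤ 4. Conversely, {2, 4, 6, 8, 9} is a clique of size 5, and the vertices of any clique must share a bag in every tree decomposition; so some bag has ≥ 5 vertices and tw(G) ≥ 4. Hence tw(G) = 4 exactly.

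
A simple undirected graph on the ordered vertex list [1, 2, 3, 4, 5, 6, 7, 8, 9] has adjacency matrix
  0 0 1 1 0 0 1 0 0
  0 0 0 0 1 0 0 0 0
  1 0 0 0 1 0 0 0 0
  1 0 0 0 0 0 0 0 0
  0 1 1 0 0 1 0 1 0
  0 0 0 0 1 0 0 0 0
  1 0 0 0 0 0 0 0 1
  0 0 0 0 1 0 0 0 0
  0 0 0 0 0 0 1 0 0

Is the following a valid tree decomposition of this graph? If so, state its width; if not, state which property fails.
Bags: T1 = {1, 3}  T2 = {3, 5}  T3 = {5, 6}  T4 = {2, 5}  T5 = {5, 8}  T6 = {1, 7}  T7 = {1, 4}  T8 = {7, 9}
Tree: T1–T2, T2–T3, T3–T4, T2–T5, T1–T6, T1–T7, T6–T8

Yes; width 1.

Every vertex of G appears in some bag (union = {1, 2, 3, 4, 5, 6, 7, 8, 9}); every edge is covered by a bag; and for each vertex v the set of bags containing v is connected in the bag tree. The decomposition is therefore valid. The largest bag has 2 vertices, so the width is 1.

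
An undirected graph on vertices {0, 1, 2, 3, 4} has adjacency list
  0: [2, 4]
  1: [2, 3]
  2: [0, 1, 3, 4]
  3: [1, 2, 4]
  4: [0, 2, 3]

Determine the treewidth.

A width-2 tree decomposition is:
Bags: B1 = {2, 3, 4}  B2 = {1, 2, 3}  B3 = {0, 2, 4}
Tree: B1–B2, B1–B3
The largest bag has 3 vertices, giving width 2; this decomposition certifies tw(G) ≤ 2. For the lower bound, the 3 vertices {0, 2, 4} are pairwise adjacent, and any tree decomposition puts a clique entirely inside one bag — forcing width ≥ 2. The upper and lower bounds meet at 2, so that is the treewidth.

2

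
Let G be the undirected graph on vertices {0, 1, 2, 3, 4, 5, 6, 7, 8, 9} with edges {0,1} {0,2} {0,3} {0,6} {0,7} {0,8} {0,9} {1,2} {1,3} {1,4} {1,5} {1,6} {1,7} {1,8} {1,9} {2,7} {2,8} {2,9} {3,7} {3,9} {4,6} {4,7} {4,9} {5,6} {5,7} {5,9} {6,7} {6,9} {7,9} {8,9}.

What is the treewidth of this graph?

4

A width-4 tree decomposition is:
Bags: B1 = {0, 1, 6, 7, 9}  B2 = {1, 5, 6, 7, 9}  B3 = {0, 1, 3, 7, 9}  B4 = {0, 1, 2, 7, 9}  B5 = {1, 4, 6, 7, 9}  B6 = {0, 1, 2, 8, 9}
Tree: B1–B2, B1–B3, B1–B4, B1–B5, B4–B6
Every bag has size at most 5, so the width is 5 − 1 = 4 and tw(G) ≤ 4. On the other hand G contains the 5-clique {0, 1, 2, 8, 9}. A clique must lie in a single bag of any decomposition, so no decomposition can have width below 4. Therefore the treewidth is 4.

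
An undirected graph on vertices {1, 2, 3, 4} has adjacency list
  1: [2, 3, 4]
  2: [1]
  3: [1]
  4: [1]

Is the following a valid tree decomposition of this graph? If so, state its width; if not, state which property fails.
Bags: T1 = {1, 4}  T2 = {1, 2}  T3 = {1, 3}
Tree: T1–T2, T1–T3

Vertex coverage: the bags together contain {1, 2, 3, 4}, the full vertex set. Edge coverage: each edge of G has both endpoints in at least one bag. Running intersection: for every vertex, the bags containing it form a connected subtree. All three properties hold, so this is a valid tree decomposition of width max|bag| − 1 = 1, and hence tw(G) ≤ 1.

Yes; width 1.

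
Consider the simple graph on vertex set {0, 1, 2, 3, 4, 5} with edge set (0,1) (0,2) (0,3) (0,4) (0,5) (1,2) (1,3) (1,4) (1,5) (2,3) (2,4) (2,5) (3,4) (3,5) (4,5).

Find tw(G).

A width-5 tree decomposition is:
Bags: B1 = {0, 1, 2, 3, 4, 5}
Tree: (single bag)
With just one bag of size 6, the width is 6 − 1 = 5, so tw(G) ≤ 5. Conversely, {0, 1, 2, 3, 4, 5} is a clique of size 6, and the vertices of any clique must share a bag in every tree decomposition; so some bag has ≥ 6 vertices and tw(G) ≥ 5. The upper and lower bounds meet at 5, so that is the treewidth.

5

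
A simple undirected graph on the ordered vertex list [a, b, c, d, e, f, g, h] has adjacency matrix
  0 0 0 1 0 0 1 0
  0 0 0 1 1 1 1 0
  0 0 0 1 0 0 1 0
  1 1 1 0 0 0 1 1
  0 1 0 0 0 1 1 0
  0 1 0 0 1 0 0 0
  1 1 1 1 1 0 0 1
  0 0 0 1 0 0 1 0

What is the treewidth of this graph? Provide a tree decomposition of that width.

Every bag has size at most 3, so the width is 3 − 1 = 2 and tw(G) ≤ 2. For the lower bound, the 3 vertices {d, g, h} are pairwise adjacent, and any tree decomposition puts a clique entirely inside one bag — forcing width ≥ 2. Therefore the treewidth is 2.

Treewidth 2.
Bags: B1 = {c, d, g}  B2 = {d, g, h}  B3 = {a, d, g}  B4 = {b, d, g}  B5 = {b, e, g}  B6 = {b, e, f}
Tree: B1–B2, B1–B3, B3–B4, B4–B5, B5–B6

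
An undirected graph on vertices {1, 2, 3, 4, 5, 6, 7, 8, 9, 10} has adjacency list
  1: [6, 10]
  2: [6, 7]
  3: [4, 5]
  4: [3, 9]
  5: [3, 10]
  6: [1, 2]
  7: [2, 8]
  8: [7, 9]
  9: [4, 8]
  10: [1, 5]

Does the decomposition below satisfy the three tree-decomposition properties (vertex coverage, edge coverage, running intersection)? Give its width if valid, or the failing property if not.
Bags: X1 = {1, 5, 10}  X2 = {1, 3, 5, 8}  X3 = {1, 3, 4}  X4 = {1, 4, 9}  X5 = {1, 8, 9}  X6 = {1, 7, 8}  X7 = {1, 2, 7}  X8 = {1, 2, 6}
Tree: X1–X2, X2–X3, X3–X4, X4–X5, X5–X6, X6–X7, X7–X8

No — bags containing vertex 8 are not connected in the tree.

A tree decomposition must satisfy three properties: every vertex lies in some bag; for every edge, both endpoints lie together in some bag; and for every vertex, the bags containing it form a connected subtree. Here bags containing vertex 8 are not connected in the tree, so the decomposition is invalid.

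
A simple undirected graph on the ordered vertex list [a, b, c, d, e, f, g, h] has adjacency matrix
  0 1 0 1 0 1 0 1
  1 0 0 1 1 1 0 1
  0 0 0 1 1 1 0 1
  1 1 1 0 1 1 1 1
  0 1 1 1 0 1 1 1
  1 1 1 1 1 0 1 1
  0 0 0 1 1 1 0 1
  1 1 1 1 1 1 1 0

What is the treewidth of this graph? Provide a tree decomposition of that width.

Treewidth 4.
One optimal decomposition is:
Bags: B1 = {d, e, f, g, h}  B2 = {b, d, e, f, h}  B3 = {c, d, e, f, h}  B4 = {a, b, d, f, h}
Tree: B1–B2, B1–B3, B2–B4

Each bag holds 5 vertices, so the decomposition has width 4, which upper-bounds the treewidth. Conversely, {d, e, f, g, h} is a clique of size 5, and the vertices of any clique must share a bag in every tree decomposition; so some bag has ≥ 5 vertices and tw(G) ≥ 4. Therefore the treewidth is 4.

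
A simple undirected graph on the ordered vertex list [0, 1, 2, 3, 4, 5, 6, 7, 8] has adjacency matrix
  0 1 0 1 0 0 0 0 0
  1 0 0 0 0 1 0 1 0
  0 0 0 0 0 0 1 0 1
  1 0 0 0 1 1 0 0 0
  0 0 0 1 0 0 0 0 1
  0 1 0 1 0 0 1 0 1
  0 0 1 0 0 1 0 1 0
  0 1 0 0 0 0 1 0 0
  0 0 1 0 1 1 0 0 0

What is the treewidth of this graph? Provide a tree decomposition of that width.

Every bag has size at most 4, so the width is 4 − 1 = 3 and tw(G) ≤ 3. For the lower bound: the 4 vertex sets {0,1,7}, {6}, {5}, {2,3,4,8} are disjoint, each induces a connected subgraph, and every pair is joined by at least one edge of G. Contracting each set to a single vertex therefore yields K_{4} as a minor, and since treewidth is minor-monotone, tw(G) ≥ tw(K_{4}) = 3. Hence tw(G) = 3 exactly.

Treewidth 3.
One optimal decomposition is:
Bags: B1 = {0, 1, 6, 7}  B2 = {0, 1, 5, 6}  B3 = {0, 3, 5, 6}  B4 = {2, 3, 5, 6}  B5 = {2, 3, 5, 8}  B6 = {2, 3, 4, 8}
Tree: B1–B2, B2–B3, B3–B4, B4–B5, B5–B6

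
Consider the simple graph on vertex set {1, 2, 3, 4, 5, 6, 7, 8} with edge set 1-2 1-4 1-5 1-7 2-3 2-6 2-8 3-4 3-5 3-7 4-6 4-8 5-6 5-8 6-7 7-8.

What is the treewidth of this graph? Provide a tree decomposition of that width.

Each bag holds 5 vertices, so the decomposition has width 4, which upper-bounds the treewidth. For the lower bound: the 5 vertex sets {3,7}, {1,4}, {2,6}, {8}, {5} are disjoint, each induces a connected subgraph, and every pair is joined by at least one edge of G. Contracting each set to a single vertex therefore yields K_{5} as a minor, and since treewidth is minor-monotone, tw(G) ≥ tw(K_{5}) = 4. The upper and lower bounds meet at 4, so that is the treewidth.

Treewidth 4.
One such decomposition:
Bags: B1 = {1, 3, 6, 7, 8}  B2 = {1, 3, 4, 6, 8}  B3 = {1, 2, 3, 6, 8}  B4 = {1, 3, 5, 6, 8}
Tree: B1–B2, B2–B3, B3–B4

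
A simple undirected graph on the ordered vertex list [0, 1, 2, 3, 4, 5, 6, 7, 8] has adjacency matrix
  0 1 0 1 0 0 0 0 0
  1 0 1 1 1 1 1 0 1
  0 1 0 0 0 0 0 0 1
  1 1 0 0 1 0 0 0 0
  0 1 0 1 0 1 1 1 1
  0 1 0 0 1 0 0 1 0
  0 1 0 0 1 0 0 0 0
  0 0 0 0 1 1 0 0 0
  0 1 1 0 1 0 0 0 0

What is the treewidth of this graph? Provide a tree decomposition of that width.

Treewidth 2.
One optimal decomposition is:
Bags: B1 = {1, 4, 8}  B2 = {1, 4, 5}  B3 = {1, 4, 6}  B4 = {1, 2, 8}  B5 = {1, 3, 4}  B6 = {0, 1, 3}  B7 = {4, 5, 7}
Tree: B1–B2, B1–B3, B1–B4, B2–B5, B5–B6, B2–B7

Every bag has size at most 3, so the width is 3 − 1 = 2 and tw(G) ≤ 2. On the other hand G contains the 3-clique {0, 1, 3}. A clique must lie in a single bag of any decomposition, so no decomposition can have width below 2. Combining the bounds, tw(G) = 2.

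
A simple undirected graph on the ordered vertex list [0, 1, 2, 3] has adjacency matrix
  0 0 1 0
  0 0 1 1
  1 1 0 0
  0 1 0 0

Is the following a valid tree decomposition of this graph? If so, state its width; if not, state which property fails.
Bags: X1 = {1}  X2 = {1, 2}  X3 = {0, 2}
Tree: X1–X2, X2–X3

No — vertex 3 appears in no bag.

A tree decomposition must satisfy three properties: every vertex lies in some bag; for every edge, both endpoints lie together in some bag; and for every vertex, the bags containing it form a connected subtree. Here vertex 3 appears in no bag, so the decomposition is invalid.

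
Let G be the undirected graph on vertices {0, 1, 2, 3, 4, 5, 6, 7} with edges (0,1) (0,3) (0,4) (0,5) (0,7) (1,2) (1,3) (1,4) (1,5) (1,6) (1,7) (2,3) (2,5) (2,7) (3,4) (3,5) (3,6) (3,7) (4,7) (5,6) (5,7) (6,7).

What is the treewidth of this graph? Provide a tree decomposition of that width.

Each bag holds 5 vertices, so the decomposition has width 4, which upper-bounds the treewidth. Conversely, {0, 1, 3, 4, 7} is a clique of size 5, and the vertices of any clique must share a bag in every tree decomposition; so some bag has ≥ 5 vertices and tw(G) ≥ 4. Therefore the treewidth is 4.

Treewidth 4.
One optimal decomposition is:
Bags: B1 = {0, 1, 3, 5, 7}  B2 = {1, 3, 5, 6, 7}  B3 = {0, 1, 3, 4, 7}  B4 = {1, 2, 3, 5, 7}
Tree: B1–B2, B1–B3, B1–B4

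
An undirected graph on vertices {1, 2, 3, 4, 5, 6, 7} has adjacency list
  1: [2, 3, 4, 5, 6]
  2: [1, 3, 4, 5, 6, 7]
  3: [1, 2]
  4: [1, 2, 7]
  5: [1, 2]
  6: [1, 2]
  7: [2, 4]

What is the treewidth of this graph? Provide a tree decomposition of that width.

Treewidth 2.
One such decomposition:
Bags: B1 = {1, 2, 3}  B2 = {1, 2, 4}  B3 = {1, 2, 5}  B4 = {2, 4, 7}  B5 = {1, 2, 6}
Tree: B1–B2, B2–B3, B2–B4, B3–B5

The largest bag has 3 vertices, giving width 2; this decomposition certifies tw(G) ≤ 2. For the lower bound, the 3 vertices {1, 2, 3} are pairwise adjacent, and any tree decomposition puts a clique entirely inside one bag — forcing width ≥ 2. Therefore the treewidth is 2.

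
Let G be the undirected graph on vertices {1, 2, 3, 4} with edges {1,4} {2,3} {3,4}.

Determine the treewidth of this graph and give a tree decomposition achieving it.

Treewidth 1.
One such decomposition:
Bags: B1 = {3, 4}  B2 = {1, 4}  B3 = {2, 3}
Tree: B1–B2, B1–B3

The largest bag has 2 vertices, giving width 1; this decomposition certifies tw(G) ≤ 1. Since G has at least one edge (e.g. 3–4), it is not an edgeless graph, so tw(G) ≥ 1. Hence tw(G) = 1 exactly.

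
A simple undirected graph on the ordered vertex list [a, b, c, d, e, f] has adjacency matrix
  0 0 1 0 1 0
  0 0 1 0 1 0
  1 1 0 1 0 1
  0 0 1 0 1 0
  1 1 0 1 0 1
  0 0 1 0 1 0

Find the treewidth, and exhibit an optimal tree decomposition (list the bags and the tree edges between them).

Every bag has size at most 3, so the width is 3 − 1 = 2 and tw(G) ≤ 2. For the lower bound, G contains the cycle e–a–c–d–e, so G is not a forest; only forests have treewidth ≤ 1, hence tw(G) ≥ 2. Therefore the treewidth is 2.

Treewidth 2.
Bags: B1 = {a, c, e}  B2 = {c, d, e}  B3 = {c, e, f}  B4 = {b, c, e}
Tree: B1–B2, B2–B3, B3–B4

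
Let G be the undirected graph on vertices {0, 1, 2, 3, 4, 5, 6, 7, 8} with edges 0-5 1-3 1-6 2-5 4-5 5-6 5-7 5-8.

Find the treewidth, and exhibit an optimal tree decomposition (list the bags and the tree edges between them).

The largest bag has 2 vertices, giving width 1; this decomposition certifies tw(G) ≤ 1. Any graph with an edge has treewidth ≥ 1, and G has the edge 6–5. Therefore the treewidth is 1.

Treewidth 1.
One optimal decomposition is:
Bags: B1 = {5, 6}  B2 = {1, 6}  B3 = {2, 5}  B4 = {1, 3}  B5 = {4, 5}  B6 = {5, 7}  B7 = {0, 5}  B8 = {5, 8}
Tree: B1–B2, B1–B3, B2–B4, B1–B5, B1–B6, B6–B7, B6–B8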